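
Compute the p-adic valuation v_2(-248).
v_2(-248) = 3

v_2(n) is the largest exponent k such that 2^k divides n. Factor out: -248 = -2^3 · 31. (Sign doesn't affect v_p.) So v_2(-248) = 3.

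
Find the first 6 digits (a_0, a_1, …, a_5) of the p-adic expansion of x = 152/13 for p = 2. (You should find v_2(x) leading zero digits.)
(a_0, …, a_5) = (0, 0, 0, 1, 1, 1)

v_2(152/13) = 3, so a_0 = ... = a_2 = 0. Factor out: x = 2^3 · u with u = 19/13 a unit in ℤ_2. Expand u iteratively via a_{v+i} = u_i mod 2, u_{i+1} = (u_i − a_{v+i})/2:
  u_0 = 19/13;  a_3 = 1;  u_1 = (u_0 − 1)/2 = 3/13
  u_1 = 3/13;  a_4 = 1;  u_2 = (u_1 − 1)/2 = -5/13
  u_2 = -5/13;  a_5 = 1;  u_3 = (u_2 − 1)/2 = -9/13
Digits: (0, 0, 0, 1, 1, 1).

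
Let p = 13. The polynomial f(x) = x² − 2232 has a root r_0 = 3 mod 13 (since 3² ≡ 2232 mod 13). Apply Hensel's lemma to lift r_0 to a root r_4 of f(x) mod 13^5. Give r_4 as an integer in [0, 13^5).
r_4 = 20062 (mod 371293)

Hensel's recurrence: r_{i+1} = r_i − f(r_i)·(f′(r_i))^{-1} mod 13^{i+2}, with f′(x) = 2x. Iterate:
  r_0 = 3 (mod 13)
  r_1 = 120 (mod 169)
  r_2 = 289 (mod 2197)
  r_3 = 20062 (mod 28561)
  r_4 = 20062 (mod 371293)
Final: r_4 = 20062, and one checks f(r_4) ≡ 0 mod 13^5.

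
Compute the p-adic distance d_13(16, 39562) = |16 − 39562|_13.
d_13(16, 39562) = 1/2197

Step 1 — x − y = 16 − 39562 = -39546. Step 2 — v_13(-39546) = 3 (factor: -39546 = −(13^3 · 18); the sign does not affect v_p). Step 3 — |x − y|_13 = 13^{-3} = 1/2197.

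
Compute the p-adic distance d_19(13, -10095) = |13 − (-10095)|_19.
d_19(13, -10095) = 1/361

Step 1 — x − y = 13 − (-10095) = 10108. Step 2 — v_19(10108) = 2 (factor: 10108 = (19^2 · 28); the sign does not affect v_p). Step 3 — |x − y|_19 = 19^{-2} = 1/361.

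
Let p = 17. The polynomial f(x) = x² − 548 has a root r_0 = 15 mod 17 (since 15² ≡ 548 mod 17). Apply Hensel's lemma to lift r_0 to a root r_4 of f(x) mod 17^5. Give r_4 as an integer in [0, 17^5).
r_4 = 859348 (mod 1419857)

Hensel's recurrence: r_{i+1} = r_i − f(r_i)·(f′(r_i))^{-1} mod 17^{i+2}, with f′(x) = 2x. Iterate:
  r_0 = 15 (mod 17)
  r_1 = 151 (mod 289)
  r_2 = 4486 (mod 4913)
  r_3 = 24138 (mod 83521)
  r_4 = 859348 (mod 1419857)
Final: r_4 = 859348, and one checks f(r_4) ≡ 0 mod 17^5.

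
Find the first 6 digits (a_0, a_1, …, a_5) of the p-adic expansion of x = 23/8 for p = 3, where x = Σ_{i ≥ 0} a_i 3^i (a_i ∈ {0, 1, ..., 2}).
(a_0, …, a_5) = (1, 1, 1, 0, 1, 0)

v_3(23/8) = 0 (numerator and denominator both coprime to 3), so x ∈ ℤ_3^×. Compute digits iteratively via a_i = x_i mod 3, x_{i+1} = (x_i − a_i)/3, with x_0 = x:
  x_0 = 23/8;  a_0 = 1;  x_1 = (x_0 − 1)/3 = 5/8
  x_1 = 5/8;  a_1 = 1;  x_2 = (x_1 − 1)/3 = -1/8
  x_2 = -1/8;  a_2 = 1;  x_3 = (x_2 − 1)/3 = -3/8
  x_3 = -3/8;  a_3 = 0;  x_4 = (x_3 − 0)/3 = -1/8
  x_4 = -1/8;  a_4 = 1;  x_5 = (x_4 − 1)/3 = -3/8
  x_5 = -3/8;  a_5 = 0;  x_6 = (x_5 − 0)/3 = -1/8
Digits: (1, 1, 1, 0, 1, 0).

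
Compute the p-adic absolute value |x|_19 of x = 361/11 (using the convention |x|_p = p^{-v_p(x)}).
|361/11|_19 = 1/361

Step 1 — compute v_19(x) by factoring powers of 19 out of the numerator and denominator: v_19(361/11) = 2. Step 2 — apply |x|_p = p^{-v_p(x)} = 19^{-2} = 1/361.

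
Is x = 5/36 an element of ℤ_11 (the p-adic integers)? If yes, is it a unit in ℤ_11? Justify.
x ∈ ℤ_11^× (unit); v_11(x) = 0

ℤ_11 = {x ∈ ℚ_11 : v_11(x) ≥ 0} and ℤ_11^× = {x ∈ ℤ_11 : v_11(x) = 0}. Here v_11(5/36) = v_11(num) − v_11(den) = 0; compare against these criteria.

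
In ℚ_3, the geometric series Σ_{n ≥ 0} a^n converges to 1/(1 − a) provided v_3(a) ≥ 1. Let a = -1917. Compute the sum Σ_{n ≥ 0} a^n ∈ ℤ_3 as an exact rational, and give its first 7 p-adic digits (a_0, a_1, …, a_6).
Σ a^n = 1/(1 − a) = 1/1918;  first 7 digits = (1, 0, 0, 1, 0, 1, 1)

v_3(a) = 3 ≥ 1, so the series converges in ℤ_3 to 1/(1 − a) = 1/(1 − (-1917)) = 1/1918. Expand this rational in ℤ_3: compute digits iteratively via d_i = x_i mod 3, x_{i+1} = (x_i − d_i)/3. The first 7 digits are (1, 0, 0, 1, 0, 1, 1).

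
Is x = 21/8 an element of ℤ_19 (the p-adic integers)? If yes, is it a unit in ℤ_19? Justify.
x ∈ ℤ_19^× (unit); v_19(x) = 0

ℤ_19 = {x ∈ ℚ_19 : v_19(x) ≥ 0} and ℤ_19^× = {x ∈ ℤ_19 : v_19(x) = 0}. Here v_19(21/8) = v_19(num) − v_19(den) = 0; compare against these criteria.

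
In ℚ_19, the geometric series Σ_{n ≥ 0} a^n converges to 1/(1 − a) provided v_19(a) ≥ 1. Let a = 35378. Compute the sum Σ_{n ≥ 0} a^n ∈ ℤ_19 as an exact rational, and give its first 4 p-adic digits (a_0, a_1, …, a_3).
Σ a^n = 1/(1 − a) = -1/35377;  first 4 digits = (1, 0, 3, 5)

v_19(a) = 2 ≥ 1, so the series converges in ℤ_19 to 1/(1 − a) = 1/(1 − 35378) = -1/35377. Expand this rational in ℤ_19: compute digits iteratively via d_i = x_i mod 19, x_{i+1} = (x_i − d_i)/19. The first 4 digits are (1, 0, 3, 5).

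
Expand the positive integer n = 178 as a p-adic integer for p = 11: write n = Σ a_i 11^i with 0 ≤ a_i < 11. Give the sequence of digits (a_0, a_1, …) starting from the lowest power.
(a_0, a_1, …) = (2, 5, 1)

Repeated division by 11 gives the digits low-to-high: 178 = 2 + 5·11^1 + 1·11^2. Digit sequence: (2, 5, 1).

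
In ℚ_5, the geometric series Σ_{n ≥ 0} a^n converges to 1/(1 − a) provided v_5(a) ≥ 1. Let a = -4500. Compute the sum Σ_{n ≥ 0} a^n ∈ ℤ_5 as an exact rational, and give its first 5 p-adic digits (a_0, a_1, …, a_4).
Σ a^n = 1/(1 − a) = 1/4501;  first 5 digits = (1, 0, 0, 4, 2)

v_5(a) = 3 ≥ 1, so the series converges in ℤ_5 to 1/(1 − a) = 1/(1 − (-4500)) = 1/4501. Expand this rational in ℤ_5: compute digits iteratively via d_i = x_i mod 5, x_{i+1} = (x_i − d_i)/5. The first 5 digits are (1, 0, 0, 4, 2).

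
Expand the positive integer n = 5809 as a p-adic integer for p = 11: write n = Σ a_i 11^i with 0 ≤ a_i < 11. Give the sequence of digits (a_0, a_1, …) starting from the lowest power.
(a_0, a_1, …) = (1, 0, 4, 4)

Repeated division by 11 gives the digits low-to-high: 5809 = 1 + 4·11^2 + 4·11^3. Digit sequence: (1, 0, 4, 4).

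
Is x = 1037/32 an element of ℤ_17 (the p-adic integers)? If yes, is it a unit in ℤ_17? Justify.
x ∈ ℤ_17 but not a unit; v_17(x) = 1 > 0

ℤ_17 = {x ∈ ℚ_17 : v_17(x) ≥ 0} and ℤ_17^× = {x ∈ ℤ_17 : v_17(x) = 0}. Here v_17(1037/32) = v_17(num) − v_17(den) = 1; compare against these criteria.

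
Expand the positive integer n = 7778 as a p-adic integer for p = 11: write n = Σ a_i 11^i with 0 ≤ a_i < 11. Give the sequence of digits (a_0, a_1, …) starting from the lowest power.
(a_0, a_1, …) = (1, 3, 9, 5)

Repeated division by 11 gives the digits low-to-high: 7778 = 1 + 3·11^1 + 9·11^2 + 5·11^3. Digit sequence: (1, 3, 9, 5).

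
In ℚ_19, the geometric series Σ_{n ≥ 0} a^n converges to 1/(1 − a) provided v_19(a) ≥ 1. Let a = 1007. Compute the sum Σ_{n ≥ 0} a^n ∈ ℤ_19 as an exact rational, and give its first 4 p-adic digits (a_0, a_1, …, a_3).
Σ a^n = 1/(1 − a) = -1/1006;  first 4 digits = (1, 15, 18, 7)

v_19(a) = 1 ≥ 1, so the series converges in ℤ_19 to 1/(1 − a) = 1/(1 − 1007) = -1/1006. Expand this rational in ℤ_19: compute digits iteratively via d_i = x_i mod 19, x_{i+1} = (x_i − d_i)/19. The first 4 digits are (1, 15, 18, 7).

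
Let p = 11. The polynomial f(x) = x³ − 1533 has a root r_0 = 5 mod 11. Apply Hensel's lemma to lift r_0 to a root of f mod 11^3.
r_2 = 1116 (mod 1331)

Hensel: r_{i+1} = r_i − f(r_i)/f′(r_i) mod 11^{i+2}, where f′(x) = 3x². Iterate:
  r_0 = 5 (mod 11)
  r_1 = 27 (mod 121)
  r_2 = 1116 (mod 1331)
Final: r = 1116 with f(r) ≡ 0 mod 11^3.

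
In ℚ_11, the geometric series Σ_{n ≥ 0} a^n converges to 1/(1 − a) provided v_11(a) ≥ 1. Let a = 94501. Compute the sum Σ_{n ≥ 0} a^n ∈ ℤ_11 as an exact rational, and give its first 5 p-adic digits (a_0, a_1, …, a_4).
Σ a^n = 1/(1 − a) = -1/94500;  first 5 digits = (1, 0, 0, 5, 6)

v_11(a) = 3 ≥ 1, so the series converges in ℤ_11 to 1/(1 − a) = 1/(1 − 94501) = -1/94500. Expand this rational in ℤ_11: compute digits iteratively via d_i = x_i mod 11, x_{i+1} = (x_i − d_i)/11. The first 5 digits are (1, 0, 0, 5, 6).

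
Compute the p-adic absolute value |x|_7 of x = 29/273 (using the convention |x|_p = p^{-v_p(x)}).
|29/273|_7 = 7

Step 1 — compute v_7(x) by factoring powers of 7 out of the numerator and denominator: v_7(29/273) = -1. Step 2 — apply |x|_p = p^{-v_p(x)} = 7^{1} = 7.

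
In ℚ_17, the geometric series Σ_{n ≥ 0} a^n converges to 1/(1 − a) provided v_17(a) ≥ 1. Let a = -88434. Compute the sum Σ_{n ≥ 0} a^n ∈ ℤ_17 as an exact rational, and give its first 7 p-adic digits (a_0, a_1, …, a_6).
Σ a^n = 1/(1 − a) = 1/88435;  first 7 digits = (1, 0, 0, 16, 15, 16, 0)

v_17(a) = 3 ≥ 1, so the series converges in ℤ_17 to 1/(1 − a) = 1/(1 − (-88434)) = 1/88435. Expand this rational in ℤ_17: compute digits iteratively via d_i = x_i mod 17, x_{i+1} = (x_i − d_i)/17. The first 7 digits are (1, 0, 0, 16, 15, 16, 0).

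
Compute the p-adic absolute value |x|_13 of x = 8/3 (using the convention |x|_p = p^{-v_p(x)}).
|8/3|_13 = 1

Step 1 — compute v_13(x) by factoring powers of 13 out of the numerator and denominator: v_13(8/3) = 0. Step 2 — apply |x|_p = p^{-v_p(x)} = 13^{0} = 1.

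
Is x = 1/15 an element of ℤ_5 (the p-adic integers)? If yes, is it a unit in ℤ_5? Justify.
x ∉ ℤ_5 (v_5(x) = -1 < 0)

ℤ_5 = {x ∈ ℚ_5 : v_5(x) ≥ 0} and ℤ_5^× = {x ∈ ℤ_5 : v_5(x) = 0}. Here v_5(1/15) = v_5(num) − v_5(den) = -1; compare against these criteria.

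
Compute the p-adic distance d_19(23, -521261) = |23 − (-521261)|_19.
d_19(23, -521261) = 1/130321

Step 1 — x − y = 23 − (-521261) = 521284. Step 2 — v_19(521284) = 4 (factor: 521284 = (19^4 · 4); the sign does not affect v_p). Step 3 — |x − y|_19 = 19^{-4} = 1/130321.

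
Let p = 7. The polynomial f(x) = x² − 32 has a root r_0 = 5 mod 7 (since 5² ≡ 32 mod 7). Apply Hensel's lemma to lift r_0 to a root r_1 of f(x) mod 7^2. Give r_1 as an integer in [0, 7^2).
r_1 = 40 (mod 49)

Hensel's recurrence: r_{i+1} = r_i − f(r_i)·(f′(r_i))^{-1} mod 7^{i+2}, with f′(x) = 2x. Iterate:
  r_0 = 5 (mod 7)
  r_1 = 40 (mod 49)
Final: r_1 = 40, and one checks f(r_1) ≡ 0 mod 7^2.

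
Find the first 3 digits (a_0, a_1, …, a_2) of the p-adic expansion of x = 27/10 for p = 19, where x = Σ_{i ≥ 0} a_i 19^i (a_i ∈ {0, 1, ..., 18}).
(a_0, …, a_2) = (16, 5, 13)

v_19(27/10) = 0 (numerator and denominator both coprime to 19), so x ∈ ℤ_19^×. Compute digits iteratively via a_i = x_i mod 19, x_{i+1} = (x_i − a_i)/19, with x_0 = x:
  x_0 = 27/10;  a_0 = 16;  x_1 = (x_0 − 16)/19 = -7/10
  x_1 = -7/10;  a_1 = 5;  x_2 = (x_1 − 5)/19 = -3/10
  x_2 = -3/10;  a_2 = 13;  x_3 = (x_2 − 13)/19 = -7/10
Digits: (16, 5, 13).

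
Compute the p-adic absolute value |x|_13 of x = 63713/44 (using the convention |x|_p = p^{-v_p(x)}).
|63713/44|_13 = 1/2197

Step 1 — compute v_13(x) by factoring powers of 13 out of the numerator and denominator: v_13(63713/44) = 3. Step 2 — apply |x|_p = p^{-v_p(x)} = 13^{-3} = 1/2197.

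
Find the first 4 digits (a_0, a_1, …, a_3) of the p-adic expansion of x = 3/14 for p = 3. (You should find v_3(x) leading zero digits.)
(a_0, …, a_3) = (0, 2, 0, 0)

v_3(3/14) = 1, so a_0 = ... = a_0 = 0. Factor out: x = 3^1 · u with u = 1/14 a unit in ℤ_3. Expand u iteratively via a_{v+i} = u_i mod 3, u_{i+1} = (u_i − a_{v+i})/3:
  u_0 = 1/14;  a_1 = 2;  u_1 = (u_0 − 2)/3 = -9/14
  u_1 = -9/14;  a_2 = 0;  u_2 = (u_1 − 0)/3 = -3/14
  u_2 = -3/14;  a_3 = 0;  u_3 = (u_2 − 0)/3 = -1/14
Digits: (0, 2, 0, 0).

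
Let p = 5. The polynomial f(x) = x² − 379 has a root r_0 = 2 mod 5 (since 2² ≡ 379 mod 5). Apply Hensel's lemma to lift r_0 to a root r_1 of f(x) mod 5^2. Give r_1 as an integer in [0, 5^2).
r_1 = 2 (mod 25)

Hensel's recurrence: r_{i+1} = r_i − f(r_i)·(f′(r_i))^{-1} mod 5^{i+2}, with f′(x) = 2x. Iterate:
  r_0 = 2 (mod 5)
  r_1 = 2 (mod 25)
Final: r_1 = 2, and one checks f(r_1) ≡ 0 mod 5^2.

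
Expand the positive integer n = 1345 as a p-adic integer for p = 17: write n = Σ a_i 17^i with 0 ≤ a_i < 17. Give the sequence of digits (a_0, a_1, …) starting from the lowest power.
(a_0, a_1, …) = (2, 11, 4)

Repeated division by 17 gives the digits low-to-high: 1345 = 2 + 11·17^1 + 4·17^2. Digit sequence: (2, 11, 4).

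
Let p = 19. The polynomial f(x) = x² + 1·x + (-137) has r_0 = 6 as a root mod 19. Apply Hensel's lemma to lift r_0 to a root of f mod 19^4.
r_3 = 95595 (mod 130321)

Hensel: r_{i+1} = r_i − f(r_i)·(f′(r_i))^{-1} mod 19^{i+2}, f′(x) = 2x + 1. Iterate:
  r_0 = 6 (mod 19)
  r_1 = 291 (mod 361)
  r_2 = 6428 (mod 6859)
  r_3 = 95595 (mod 130321)
Final: r = 95595 satisfies f(r) ≡ 0 mod 19^4.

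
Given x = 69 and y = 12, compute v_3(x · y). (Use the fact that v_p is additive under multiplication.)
v_3(828) = 2

v_p(x) = 1 (factor: 69 = 3^1 · 23); v_p(y) = 1 (factor: 12 = 3^1 · 4). Additivity: v_p(xy) = v_p(x) + v_p(y) = 1 + 1 = 2. (Direct check: xy = 828 = 3^2 · (92).)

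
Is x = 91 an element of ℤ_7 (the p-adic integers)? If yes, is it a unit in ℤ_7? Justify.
x ∈ ℤ_7 but not a unit; v_7(x) = 1 > 0

ℤ_7 = {x ∈ ℚ_7 : v_7(x) ≥ 0} and ℤ_7^× = {x ∈ ℤ_7 : v_7(x) = 0}. Here v_7(91) = v_7(num) − v_7(den) = 1; compare against these criteria.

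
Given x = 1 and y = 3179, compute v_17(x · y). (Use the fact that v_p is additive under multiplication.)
v_17(3179) = 2

v_p(x) = 0 (factor: 1 = 17^0 · 1); v_p(y) = 2 (factor: 3179 = 17^2 · 11). Additivity: v_p(xy) = v_p(x) + v_p(y) = 0 + 2 = 2. (Direct check: xy = 3179 = 17^2 · (11).)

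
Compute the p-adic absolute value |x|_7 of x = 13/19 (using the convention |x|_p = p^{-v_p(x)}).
|13/19|_7 = 1

Step 1 — compute v_7(x) by factoring powers of 7 out of the numerator and denominator: v_7(13/19) = 0. Step 2 — apply |x|_p = p^{-v_p(x)} = 7^{0} = 1.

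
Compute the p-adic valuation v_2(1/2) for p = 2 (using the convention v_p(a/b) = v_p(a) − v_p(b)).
v_2(1/2) = -1

Factor powers of 2 from the numerator and denominator of the reduced fraction: 1 = 2^0 · 1 and 2 = 2^1 · 1. Apply v_p(a/b) = v_p(a) − v_p(b): v_2(1/2) = 0 − 1 = -1.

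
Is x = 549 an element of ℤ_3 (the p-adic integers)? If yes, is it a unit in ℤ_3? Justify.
x ∈ ℤ_3 but not a unit; v_3(x) = 2 > 0

ℤ_3 = {x ∈ ℚ_3 : v_3(x) ≥ 0} and ℤ_3^× = {x ∈ ℤ_3 : v_3(x) = 0}. Here v_3(549) = v_3(num) − v_3(den) = 2; compare against these criteria.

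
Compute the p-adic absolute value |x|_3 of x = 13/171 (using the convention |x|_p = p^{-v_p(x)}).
|13/171|_3 = 9

Step 1 — compute v_3(x) by factoring powers of 3 out of the numerator and denominator: v_3(13/171) = -2. Step 2 — apply |x|_p = p^{-v_p(x)} = 3^{2} = 9.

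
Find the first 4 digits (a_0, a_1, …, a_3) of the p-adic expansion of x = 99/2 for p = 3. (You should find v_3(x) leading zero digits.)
(a_0, …, a_3) = (0, 0, 1, 0)

v_3(99/2) = 2, so a_0 = ... = a_1 = 0. Factor out: x = 3^2 · u with u = 11/2 a unit in ℤ_3. Expand u iteratively via a_{v+i} = u_i mod 3, u_{i+1} = (u_i − a_{v+i})/3:
  u_0 = 11/2;  a_2 = 1;  u_1 = (u_0 − 1)/3 = 3/2
  u_1 = 3/2;  a_3 = 0;  u_2 = (u_1 − 0)/3 = 1/2
Digits: (0, 0, 1, 0).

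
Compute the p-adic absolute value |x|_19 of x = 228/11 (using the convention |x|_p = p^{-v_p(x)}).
|228/11|_19 = 1/19

Step 1 — compute v_19(x) by factoring powers of 19 out of the numerator and denominator: v_19(228/11) = 1. Step 2 — apply |x|_p = p^{-v_p(x)} = 19^{-1} = 1/19.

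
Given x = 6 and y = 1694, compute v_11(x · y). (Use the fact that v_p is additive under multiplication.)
v_11(10164) = 2

v_p(x) = 0 (factor: 6 = 11^0 · 6); v_p(y) = 2 (factor: 1694 = 11^2 · 14). Additivity: v_p(xy) = v_p(x) + v_p(y) = 0 + 2 = 2. (Direct check: xy = 10164 = 11^2 · (84).)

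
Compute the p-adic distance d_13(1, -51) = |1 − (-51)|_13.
d_13(1, -51) = 1/13

Step 1 — x − y = 1 − (-51) = 52. Step 2 — v_13(52) = 1 (factor: 52 = (13^1 · 4); the sign does not affect v_p). Step 3 — |x − y|_13 = 13^{-1} = 1/13.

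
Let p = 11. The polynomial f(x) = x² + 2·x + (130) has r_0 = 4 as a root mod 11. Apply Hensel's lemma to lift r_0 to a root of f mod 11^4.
r_3 = 5603 (mod 14641)

Hensel: r_{i+1} = r_i − f(r_i)·(f′(r_i))^{-1} mod 11^{i+2}, f′(x) = 2x + 2. Iterate:
  r_0 = 4 (mod 11)
  r_1 = 37 (mod 121)
  r_2 = 279 (mod 1331)
  r_3 = 5603 (mod 14641)
Final: r = 5603 satisfies f(r) ≡ 0 mod 11^4.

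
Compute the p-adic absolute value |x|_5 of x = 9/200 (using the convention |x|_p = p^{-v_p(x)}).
|9/200|_5 = 25

Step 1 — compute v_5(x) by factoring powers of 5 out of the numerator and denominator: v_5(9/200) = -2. Step 2 — apply |x|_p = p^{-v_p(x)} = 5^{2} = 25.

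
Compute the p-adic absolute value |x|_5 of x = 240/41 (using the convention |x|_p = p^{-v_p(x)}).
|240/41|_5 = 1/5

Step 1 — compute v_5(x) by factoring powers of 5 out of the numerator and denominator: v_5(240/41) = 1. Step 2 — apply |x|_p = p^{-v_p(x)} = 5^{-1} = 1/5.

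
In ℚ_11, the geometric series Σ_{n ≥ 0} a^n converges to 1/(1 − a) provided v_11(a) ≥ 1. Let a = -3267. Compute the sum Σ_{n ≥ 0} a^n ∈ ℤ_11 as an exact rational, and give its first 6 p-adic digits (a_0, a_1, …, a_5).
Σ a^n = 1/(1 − a) = 1/3268;  first 6 digits = (1, 0, 6, 8, 2, 0)

v_11(a) = 2 ≥ 1, so the series converges in ℤ_11 to 1/(1 − a) = 1/(1 − (-3267)) = 1/3268. Expand this rational in ℤ_11: compute digits iteratively via d_i = x_i mod 11, x_{i+1} = (x_i − d_i)/11. The first 6 digits are (1, 0, 6, 8, 2, 0).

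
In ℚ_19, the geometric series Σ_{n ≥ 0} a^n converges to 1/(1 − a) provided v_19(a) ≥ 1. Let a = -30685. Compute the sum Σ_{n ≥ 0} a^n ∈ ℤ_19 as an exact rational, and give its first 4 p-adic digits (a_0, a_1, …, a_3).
Σ a^n = 1/(1 − a) = 1/30686;  first 4 digits = (1, 0, 10, 14)

v_19(a) = 2 ≥ 1, so the series converges in ℤ_19 to 1/(1 − a) = 1/(1 − (-30685)) = 1/30686. Expand this rational in ℤ_19: compute digits iteratively via d_i = x_i mod 19, x_{i+1} = (x_i − d_i)/19. The first 4 digits are (1, 0, 10, 14).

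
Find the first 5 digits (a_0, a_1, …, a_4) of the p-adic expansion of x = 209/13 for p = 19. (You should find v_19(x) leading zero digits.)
(a_0, …, a_4) = (0, 14, 11, 14, 8)

v_19(209/13) = 1, so a_0 = ... = a_0 = 0. Factor out: x = 19^1 · u with u = 11/13 a unit in ℤ_19. Expand u iteratively via a_{v+i} = u_i mod 19, u_{i+1} = (u_i − a_{v+i})/19:
  u_0 = 11/13;  a_1 = 14;  u_1 = (u_0 − 14)/19 = -9/13
  u_1 = -9/13;  a_2 = 11;  u_2 = (u_1 − 11)/19 = -8/13
  u_2 = -8/13;  a_3 = 14;  u_3 = (u_2 − 14)/19 = -10/13
  u_3 = -10/13;  a_4 = 8;  u_4 = (u_3 − 8)/19 = -6/13
Digits: (0, 14, 11, 14, 8).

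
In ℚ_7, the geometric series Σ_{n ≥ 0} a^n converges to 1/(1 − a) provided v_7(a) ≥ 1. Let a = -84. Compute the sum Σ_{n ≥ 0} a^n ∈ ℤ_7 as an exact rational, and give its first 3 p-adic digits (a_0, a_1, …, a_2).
Σ a^n = 1/(1 − a) = 1/85;  first 3 digits = (1, 2, 2)

v_7(a) = 1 ≥ 1, so the series converges in ℤ_7 to 1/(1 − a) = 1/(1 − (-84)) = 1/85. Expand this rational in ℤ_7: compute digits iteratively via d_i = x_i mod 7, x_{i+1} = (x_i − d_i)/7. The first 3 digits are (1, 2, 2).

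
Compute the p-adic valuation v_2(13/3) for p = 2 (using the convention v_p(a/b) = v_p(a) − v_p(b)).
v_2(13/3) = 0

Factor powers of 2 from the numerator and denominator of the reduced fraction: 13 = 2^0 · 13 and 3 = 2^0 · 3. Apply v_p(a/b) = v_p(a) − v_p(b): v_2(13/3) = 0 − 0 = 0.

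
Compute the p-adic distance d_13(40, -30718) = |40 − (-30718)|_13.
d_13(40, -30718) = 1/2197

Step 1 — x − y = 40 − (-30718) = 30758. Step 2 — v_13(30758) = 3 (factor: 30758 = (13^3 · 14); the sign does not affect v_p). Step 3 — |x − y|_13 = 13^{-3} = 1/2197.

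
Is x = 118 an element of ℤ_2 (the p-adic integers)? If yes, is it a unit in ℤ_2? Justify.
x ∈ ℤ_2 but not a unit; v_2(x) = 1 > 0

ℤ_2 = {x ∈ ℚ_2 : v_2(x) ≥ 0} and ℤ_2^× = {x ∈ ℤ_2 : v_2(x) = 0}. Here v_2(118) = v_2(num) − v_2(den) = 1; compare against these criteria.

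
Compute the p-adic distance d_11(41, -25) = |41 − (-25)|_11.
d_11(41, -25) = 1/11

Step 1 — x − y = 41 − (-25) = 66. Step 2 — v_11(66) = 1 (factor: 66 = (11^1 · 6); the sign does not affect v_p). Step 3 — |x − y|_11 = 11^{-1} = 1/11.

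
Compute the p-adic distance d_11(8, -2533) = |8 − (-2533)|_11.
d_11(8, -2533) = 1/121

Step 1 — x − y = 8 − (-2533) = 2541. Step 2 — v_11(2541) = 2 (factor: 2541 = (11^2 · 21); the sign does not affect v_p). Step 3 — |x − y|_11 = 11^{-2} = 1/121.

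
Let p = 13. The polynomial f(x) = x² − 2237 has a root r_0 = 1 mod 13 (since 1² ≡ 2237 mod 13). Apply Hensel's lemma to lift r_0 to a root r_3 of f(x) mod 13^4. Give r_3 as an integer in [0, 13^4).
r_3 = 24272 (mod 28561)

Hensel's recurrence: r_{i+1} = r_i − f(r_i)·(f′(r_i))^{-1} mod 13^{i+2}, with f′(x) = 2x. Iterate:
  r_0 = 1 (mod 13)
  r_1 = 105 (mod 169)
  r_2 = 105 (mod 2197)
  r_3 = 24272 (mod 28561)
Final: r_3 = 24272, and one checks f(r_3) ≡ 0 mod 13^4.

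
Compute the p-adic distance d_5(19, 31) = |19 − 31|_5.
d_5(19, 31) = 1

Step 1 — x − y = 19 − 31 = -12. Step 2 — v_5(-12) = 0 (factor: -12 = −(5^0 · 12); the sign does not affect v_p). Step 3 — |x − y|_5 = 5^{0} = 1.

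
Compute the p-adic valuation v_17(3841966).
v_17(3841966) = 4

v_17(n) is the largest exponent k such that 17^k divides n. Factor out: 3841966 = 17^4 · 46. (Sign doesn't affect v_p.) So v_17(3841966) = 4.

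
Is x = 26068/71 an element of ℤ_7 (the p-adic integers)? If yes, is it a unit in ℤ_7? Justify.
x ∈ ℤ_7 but not a unit; v_7(x) = 3 > 0

ℤ_7 = {x ∈ ℚ_7 : v_7(x) ≥ 0} and ℤ_7^× = {x ∈ ℤ_7 : v_7(x) = 0}. Here v_7(26068/71) = v_7(num) − v_7(den) = 3; compare against these criteria.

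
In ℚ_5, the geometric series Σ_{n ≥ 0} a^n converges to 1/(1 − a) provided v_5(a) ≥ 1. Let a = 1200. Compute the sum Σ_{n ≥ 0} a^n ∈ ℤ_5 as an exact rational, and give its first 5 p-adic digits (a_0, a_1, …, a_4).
Σ a^n = 1/(1 − a) = -1/1199;  first 5 digits = (1, 0, 3, 4, 0)

v_5(a) = 2 ≥ 1, so the series converges in ℤ_5 to 1/(1 − a) = 1/(1 − 1200) = -1/1199. Expand this rational in ℤ_5: compute digits iteratively via d_i = x_i mod 5, x_{i+1} = (x_i − d_i)/5. The first 5 digits are (1, 0, 3, 4, 0).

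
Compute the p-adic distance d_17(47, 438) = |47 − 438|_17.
d_17(47, 438) = 1/17

Step 1 — x − y = 47 − 438 = -391. Step 2 — v_17(-391) = 1 (factor: -391 = −(17^1 · 23); the sign does not affect v_p). Step 3 — |x − y|_17 = 17^{-1} = 1/17.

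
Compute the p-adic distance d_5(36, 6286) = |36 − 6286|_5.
d_5(36, 6286) = 1/3125

Step 1 — x − y = 36 − 6286 = -6250. Step 2 — v_5(-6250) = 5 (factor: -6250 = −(5^5 · 2); the sign does not affect v_p). Step 3 — |x − y|_5 = 5^{-5} = 1/3125.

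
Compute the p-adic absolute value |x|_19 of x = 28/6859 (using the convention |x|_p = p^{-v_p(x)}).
|28/6859|_19 = 6859

Step 1 — compute v_19(x) by factoring powers of 19 out of the numerator and denominator: v_19(28/6859) = -3. Step 2 — apply |x|_p = p^{-v_p(x)} = 19^{3} = 6859.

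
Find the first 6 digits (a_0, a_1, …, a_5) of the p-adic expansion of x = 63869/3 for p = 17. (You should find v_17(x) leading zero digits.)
(a_0, …, a_5) = (0, 0, 0, 10, 11, 5)

v_17(63869/3) = 3, so a_0 = ... = a_2 = 0. Factor out: x = 17^3 · u with u = 13/3 a unit in ℤ_17. Expand u iteratively via a_{v+i} = u_i mod 17, u_{i+1} = (u_i − a_{v+i})/17:
  u_0 = 13/3;  a_3 = 10;  u_1 = (u_0 − 10)/17 = -1/3
  u_1 = -1/3;  a_4 = 11;  u_2 = (u_1 − 11)/17 = -2/3
  u_2 = -2/3;  a_5 = 5;  u_3 = (u_2 − 5)/17 = -1/3
Digits: (0, 0, 0, 10, 11, 5).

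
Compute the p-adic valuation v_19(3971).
v_19(3971) = 2

v_19(n) is the largest exponent k such that 19^k divides n. Factor out: 3971 = 19^2 · 11. (Sign doesn't affect v_p.) So v_19(3971) = 2.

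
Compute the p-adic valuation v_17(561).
v_17(561) = 1

v_17(n) is the largest exponent k such that 17^k divides n. Factor out: 561 = 17^1 · 33. (Sign doesn't affect v_p.) So v_17(561) = 1.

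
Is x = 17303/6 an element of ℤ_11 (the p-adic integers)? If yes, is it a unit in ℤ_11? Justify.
x ∈ ℤ_11 but not a unit; v_11(x) = 3 > 0

ℤ_11 = {x ∈ ℚ_11 : v_11(x) ≥ 0} and ℤ_11^× = {x ∈ ℤ_11 : v_11(x) = 0}. Here v_11(17303/6) = v_11(num) − v_11(den) = 3; compare against these criteria.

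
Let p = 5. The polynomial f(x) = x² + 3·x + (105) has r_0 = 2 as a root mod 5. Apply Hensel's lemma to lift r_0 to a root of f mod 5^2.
r_1 = 7 (mod 25)

Hensel: r_{i+1} = r_i − f(r_i)·(f′(r_i))^{-1} mod 5^{i+2}, f′(x) = 2x + 3. Iterate:
  r_0 = 2 (mod 5)
  r_1 = 7 (mod 25)
Final: r = 7 satisfies f(r) ≡ 0 mod 5^2.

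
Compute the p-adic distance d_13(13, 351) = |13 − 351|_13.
d_13(13, 351) = 1/169

Step 1 — x − y = 13 − 351 = -338. Step 2 — v_13(-338) = 2 (factor: -338 = −(13^2 · 2); the sign does not affect v_p). Step 3 — |x − y|_13 = 13^{-2} = 1/169.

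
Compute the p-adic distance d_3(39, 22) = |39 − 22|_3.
d_3(39, 22) = 1

Step 1 — x − y = 39 − 22 = 17. Step 2 — v_3(17) = 0 (factor: 17 = (3^0 · 17); the sign does not affect v_p). Step 3 — |x − y|_3 = 3^{0} = 1.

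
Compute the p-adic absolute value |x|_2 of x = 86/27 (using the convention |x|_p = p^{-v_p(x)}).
|86/27|_2 = 1/2

Step 1 — compute v_2(x) by factoring powers of 2 out of the numerator and denominator: v_2(86/27) = 1. Step 2 — apply |x|_p = p^{-v_p(x)} = 2^{-1} = 1/2.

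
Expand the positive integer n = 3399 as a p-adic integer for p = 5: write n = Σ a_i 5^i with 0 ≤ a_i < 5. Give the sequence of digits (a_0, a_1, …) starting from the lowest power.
(a_0, a_1, …) = (4, 4, 0, 2, 0, 1)

Repeated division by 5 gives the digits low-to-high: 3399 = 4 + 4·5^1 + 2·5^3 + 1·5^5. Digit sequence: (4, 4, 0, 2, 0, 1).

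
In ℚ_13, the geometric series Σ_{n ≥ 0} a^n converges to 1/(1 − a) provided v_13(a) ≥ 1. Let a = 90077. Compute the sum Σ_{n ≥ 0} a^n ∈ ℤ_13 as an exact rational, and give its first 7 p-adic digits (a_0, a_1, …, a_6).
Σ a^n = 1/(1 − a) = -1/90076;  first 7 digits = (1, 0, 0, 2, 3, 0, 4)

v_13(a) = 3 ≥ 1, so the series converges in ℤ_13 to 1/(1 − a) = 1/(1 − 90077) = -1/90076. Expand this rational in ℤ_13: compute digits iteratively via d_i = x_i mod 13, x_{i+1} = (x_i − d_i)/13. The first 7 digits are (1, 0, 0, 2, 3, 0, 4).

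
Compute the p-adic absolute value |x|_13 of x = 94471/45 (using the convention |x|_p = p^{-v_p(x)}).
|94471/45|_13 = 1/2197

Step 1 — compute v_13(x) by factoring powers of 13 out of the numerator and denominator: v_13(94471/45) = 3. Step 2 — apply |x|_p = p^{-v_p(x)} = 13^{-3} = 1/2197.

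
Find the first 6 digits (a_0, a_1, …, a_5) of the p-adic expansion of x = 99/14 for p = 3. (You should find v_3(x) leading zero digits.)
(a_0, …, a_5) = (0, 0, 1, 1, 2, 2)

v_3(99/14) = 2, so a_0 = ... = a_1 = 0. Factor out: x = 3^2 · u with u = 11/14 a unit in ℤ_3. Expand u iteratively via a_{v+i} = u_i mod 3, u_{i+1} = (u_i − a_{v+i})/3:
  u_0 = 11/14;  a_2 = 1;  u_1 = (u_0 − 1)/3 = -1/14
  u_1 = -1/14;  a_3 = 1;  u_2 = (u_1 − 1)/3 = -5/14
  u_2 = -5/14;  a_4 = 2;  u_3 = (u_2 − 2)/3 = -11/14
  u_3 = -11/14;  a_5 = 2;  u_4 = (u_3 − 2)/3 = -13/14
Digits: (0, 0, 1, 1, 2, 2).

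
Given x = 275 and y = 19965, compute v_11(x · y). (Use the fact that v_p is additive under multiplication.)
v_11(5490375) = 4

v_p(x) = 1 (factor: 275 = 11^1 · 25); v_p(y) = 3 (factor: 19965 = 11^3 · 15). Additivity: v_p(xy) = v_p(x) + v_p(y) = 1 + 3 = 4. (Direct check: xy = 5490375 = 11^4 · (375).)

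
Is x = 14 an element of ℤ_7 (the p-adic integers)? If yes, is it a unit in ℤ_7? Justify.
x ∈ ℤ_7 but not a unit; v_7(x) = 1 > 0

ℤ_7 = {x ∈ ℚ_7 : v_7(x) ≥ 0} and ℤ_7^× = {x ∈ ℤ_7 : v_7(x) = 0}. Here v_7(14) = v_7(num) − v_7(den) = 1; compare against these criteria.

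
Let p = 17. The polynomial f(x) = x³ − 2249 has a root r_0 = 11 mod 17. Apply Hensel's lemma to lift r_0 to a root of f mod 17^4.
r_3 = 19527 (mod 83521)

Hensel: r_{i+1} = r_i − f(r_i)/f′(r_i) mod 17^{i+2}, where f′(x) = 3x². Iterate:
  r_0 = 11 (mod 17)
  r_1 = 164 (mod 289)
  r_2 = 4788 (mod 4913)
  r_3 = 19527 (mod 83521)
Final: r = 19527 with f(r) ≡ 0 mod 17^4.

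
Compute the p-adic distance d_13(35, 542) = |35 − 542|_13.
d_13(35, 542) = 1/169

Step 1 — x − y = 35 − 542 = -507. Step 2 — v_13(-507) = 2 (factor: -507 = −(13^2 · 3); the sign does not affect v_p). Step 3 — |x − y|_13 = 13^{-2} = 1/169.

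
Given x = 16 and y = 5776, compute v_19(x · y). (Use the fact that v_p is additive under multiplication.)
v_19(92416) = 2

v_p(x) = 0 (factor: 16 = 19^0 · 16); v_p(y) = 2 (factor: 5776 = 19^2 · 16). Additivity: v_p(xy) = v_p(x) + v_p(y) = 0 + 2 = 2. (Direct check: xy = 92416 = 19^2 · (256).)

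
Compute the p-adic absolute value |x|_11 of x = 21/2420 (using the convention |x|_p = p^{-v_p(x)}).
|21/2420|_11 = 121

Step 1 — compute v_11(x) by factoring powers of 11 out of the numerator and denominator: v_11(21/2420) = -2. Step 2 — apply |x|_p = p^{-v_p(x)} = 11^{2} = 121.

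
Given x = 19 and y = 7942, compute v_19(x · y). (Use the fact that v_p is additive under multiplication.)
v_19(150898) = 3

v_p(x) = 1 (factor: 19 = 19^1 · 1); v_p(y) = 2 (factor: 7942 = 19^2 · 22). Additivity: v_p(xy) = v_p(x) + v_p(y) = 1 + 2 = 3. (Direct check: xy = 150898 = 19^3 · (22).)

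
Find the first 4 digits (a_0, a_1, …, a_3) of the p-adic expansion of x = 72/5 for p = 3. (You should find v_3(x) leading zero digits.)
(a_0, …, a_3) = (0, 0, 1, 2)

v_3(72/5) = 2, so a_0 = ... = a_1 = 0. Factor out: x = 3^2 · u with u = 8/5 a unit in ℤ_3. Expand u iteratively via a_{v+i} = u_i mod 3, u_{i+1} = (u_i − a_{v+i})/3:
  u_0 = 8/5;  a_2 = 1;  u_1 = (u_0 − 1)/3 = 1/5
  u_1 = 1/5;  a_3 = 2;  u_2 = (u_1 − 2)/3 = -3/5
Digits: (0, 0, 1, 2).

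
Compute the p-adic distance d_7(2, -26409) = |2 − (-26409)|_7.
d_7(2, -26409) = 1/2401

Step 1 — x − y = 2 − (-26409) = 26411. Step 2 — v_7(26411) = 4 (factor: 26411 = (7^4 · 11); the sign does not affect v_p). Step 3 — |x − y|_7 = 7^{-4} = 1/2401.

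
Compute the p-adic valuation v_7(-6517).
v_7(-6517) = 3

v_7(n) is the largest exponent k such that 7^k divides n. Factor out: -6517 = -7^3 · 19. (Sign doesn't affect v_p.) So v_7(-6517) = 3.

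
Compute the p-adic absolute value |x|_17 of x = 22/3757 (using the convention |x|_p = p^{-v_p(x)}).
|22/3757|_17 = 289

Step 1 — compute v_17(x) by factoring powers of 17 out of the numerator and denominator: v_17(22/3757) = -2. Step 2 — apply |x|_p = p^{-v_p(x)} = 17^{2} = 289.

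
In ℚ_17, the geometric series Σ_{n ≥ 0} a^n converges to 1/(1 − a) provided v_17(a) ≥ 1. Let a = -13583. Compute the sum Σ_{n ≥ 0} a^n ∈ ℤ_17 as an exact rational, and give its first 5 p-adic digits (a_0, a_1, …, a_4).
Σ a^n = 1/(1 − a) = 1/13584;  first 5 digits = (1, 0, 4, 14, 15)

v_17(a) = 2 ≥ 1, so the series converges in ℤ_17 to 1/(1 − a) = 1/(1 − (-13583)) = 1/13584. Expand this rational in ℤ_17: compute digits iteratively via d_i = x_i mod 17, x_{i+1} = (x_i − d_i)/17. The first 5 digits are (1, 0, 4, 14, 15).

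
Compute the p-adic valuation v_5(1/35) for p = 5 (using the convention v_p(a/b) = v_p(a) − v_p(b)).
v_5(1/35) = -1

Factor powers of 5 from the numerator and denominator of the reduced fraction: 1 = 5^0 · 1 and 35 = 5^1 · 7. Apply v_p(a/b) = v_p(a) − v_p(b): v_5(1/35) = 0 − 1 = -1.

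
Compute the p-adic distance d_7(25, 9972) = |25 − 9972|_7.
d_7(25, 9972) = 1/343

Step 1 — x − y = 25 − 9972 = -9947. Step 2 — v_7(-9947) = 3 (factor: -9947 = −(7^3 · 29); the sign does not affect v_p). Step 3 — |x − y|_7 = 7^{-3} = 1/343.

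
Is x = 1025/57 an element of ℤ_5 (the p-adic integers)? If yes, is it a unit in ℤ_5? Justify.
x ∈ ℤ_5 but not a unit; v_5(x) = 2 > 0

ℤ_5 = {x ∈ ℚ_5 : v_5(x) ≥ 0} and ℤ_5^× = {x ∈ ℤ_5 : v_5(x) = 0}. Here v_5(1025/57) = v_5(num) − v_5(den) = 2; compare against these criteria.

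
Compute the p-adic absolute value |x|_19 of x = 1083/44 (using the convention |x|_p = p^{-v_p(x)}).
|1083/44|_19 = 1/361

Step 1 — compute v_19(x) by factoring powers of 19 out of the numerator and denominator: v_19(1083/44) = 2. Step 2 — apply |x|_p = p^{-v_p(x)} = 19^{-2} = 1/361.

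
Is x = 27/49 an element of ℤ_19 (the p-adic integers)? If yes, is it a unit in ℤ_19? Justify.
x ∈ ℤ_19^× (unit); v_19(x) = 0

ℤ_19 = {x ∈ ℚ_19 : v_19(x) ≥ 0} and ℤ_19^× = {x ∈ ℤ_19 : v_19(x) = 0}. Here v_19(27/49) = v_19(num) − v_19(den) = 0; compare against these criteria.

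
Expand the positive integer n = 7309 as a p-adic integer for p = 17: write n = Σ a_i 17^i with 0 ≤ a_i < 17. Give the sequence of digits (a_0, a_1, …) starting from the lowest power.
(a_0, a_1, …) = (16, 4, 8, 1)

Repeated division by 17 gives the digits low-to-high: 7309 = 16 + 4·17^1 + 8·17^2 + 1·17^3. Digit sequence: (16, 4, 8, 1).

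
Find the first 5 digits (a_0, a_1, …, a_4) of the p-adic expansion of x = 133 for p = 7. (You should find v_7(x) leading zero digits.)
(a_0, …, a_4) = (0, 5, 2, 0, 0)

v_7(133) = 1, so a_0 = ... = a_0 = 0. Factor out: x = 7^1 · u with u = 19 a unit in ℤ_7. Expand u iteratively via a_{v+i} = u_i mod 7, u_{i+1} = (u_i − a_{v+i})/7:
  u_0 = 19;  a_1 = 5;  u_1 = (u_0 − 5)/7 = 2
  u_1 = 2;  a_2 = 2;  u_2 = (u_1 − 2)/7 = 0
  u_2 = 0;  a_3 = 0;  u_3 = (u_2 − 0)/7 = 0
  u_3 = 0;  a_4 = 0;  u_4 = (u_3 − 0)/7 = 0
Digits: (0, 5, 2, 0, 0).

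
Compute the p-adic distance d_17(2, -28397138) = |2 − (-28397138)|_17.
d_17(2, -28397138) = 1/1419857

Step 1 — x − y = 2 − (-28397138) = 28397140. Step 2 — v_17(28397140) = 5 (factor: 28397140 = (17^5 · 20); the sign does not affect v_p). Step 3 — |x − y|_17 = 17^{-5} = 1/1419857.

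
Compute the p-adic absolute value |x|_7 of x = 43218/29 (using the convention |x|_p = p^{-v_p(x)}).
|43218/29|_7 = 1/2401

Step 1 — compute v_7(x) by factoring powers of 7 out of the numerator and denominator: v_7(43218/29) = 4. Step 2 — apply |x|_p = p^{-v_p(x)} = 7^{-4} = 1/2401.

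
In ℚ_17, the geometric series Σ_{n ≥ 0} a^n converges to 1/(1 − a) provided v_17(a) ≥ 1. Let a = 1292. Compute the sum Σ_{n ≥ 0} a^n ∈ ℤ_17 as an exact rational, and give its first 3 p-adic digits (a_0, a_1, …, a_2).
Σ a^n = 1/(1 − a) = -1/1291;  first 3 digits = (1, 8, 0)

v_17(a) = 1 ≥ 1, so the series converges in ℤ_17 to 1/(1 − a) = 1/(1 − 1292) = -1/1291. Expand this rational in ℤ_17: compute digits iteratively via d_i = x_i mod 17, x_{i+1} = (x_i − d_i)/17. The first 3 digits are (1, 8, 0).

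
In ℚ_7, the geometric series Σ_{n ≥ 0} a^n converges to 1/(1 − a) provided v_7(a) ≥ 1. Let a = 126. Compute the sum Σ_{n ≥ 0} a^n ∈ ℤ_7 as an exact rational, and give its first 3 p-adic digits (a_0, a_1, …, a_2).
Σ a^n = 1/(1 − a) = -1/125;  first 3 digits = (1, 4, 4)

v_7(a) = 1 ≥ 1, so the series converges in ℤ_7 to 1/(1 − a) = 1/(1 − 126) = -1/125. Expand this rational in ℤ_7: compute digits iteratively via d_i = x_i mod 7, x_{i+1} = (x_i − d_i)/7. The first 3 digits are (1, 4, 4).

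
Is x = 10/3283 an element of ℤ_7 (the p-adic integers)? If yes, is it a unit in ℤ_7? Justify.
x ∉ ℤ_7 (v_7(x) = -2 < 0)

ℤ_7 = {x ∈ ℚ_7 : v_7(x) ≥ 0} and ℤ_7^× = {x ∈ ℤ_7 : v_7(x) = 0}. Here v_7(10/3283) = v_7(num) − v_7(den) = -2; compare against these criteria.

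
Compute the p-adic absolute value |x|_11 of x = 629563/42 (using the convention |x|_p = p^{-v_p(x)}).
|629563/42|_11 = 1/14641

Step 1 — compute v_11(x) by factoring powers of 11 out of the numerator and denominator: v_11(629563/42) = 4. Step 2 — apply |x|_p = p^{-v_p(x)} = 11^{-4} = 1/14641.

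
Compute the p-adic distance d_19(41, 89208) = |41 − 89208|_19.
d_19(41, 89208) = 1/6859

Step 1 — x − y = 41 − 89208 = -89167. Step 2 — v_19(-89167) = 3 (factor: -89167 = −(19^3 · 13); the sign does not affect v_p). Step 3 — |x − y|_19 = 19^{-3} = 1/6859.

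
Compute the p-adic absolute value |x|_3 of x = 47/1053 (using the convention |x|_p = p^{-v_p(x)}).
|47/1053|_3 = 81

Step 1 — compute v_3(x) by factoring powers of 3 out of the numerator and denominator: v_3(47/1053) = -4. Step 2 — apply |x|_p = p^{-v_p(x)} = 3^{4} = 81.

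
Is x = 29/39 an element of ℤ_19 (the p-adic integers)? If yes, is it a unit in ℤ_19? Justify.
x ∈ ℤ_19^× (unit); v_19(x) = 0

ℤ_19 = {x ∈ ℚ_19 : v_19(x) ≥ 0} and ℤ_19^× = {x ∈ ℤ_19 : v_19(x) = 0}. Here v_19(29/39) = v_19(num) − v_19(den) = 0; compare against these criteria.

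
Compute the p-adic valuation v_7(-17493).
v_7(-17493) = 3

v_7(n) is the largest exponent k such that 7^k divides n. Factor out: -17493 = -7^3 · 51. (Sign doesn't affect v_p.) So v_7(-17493) = 3.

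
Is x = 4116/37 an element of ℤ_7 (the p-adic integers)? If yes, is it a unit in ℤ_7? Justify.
x ∈ ℤ_7 but not a unit; v_7(x) = 3 > 0

ℤ_7 = {x ∈ ℚ_7 : v_7(x) ≥ 0} and ℤ_7^× = {x ∈ ℤ_7 : v_7(x) = 0}. Here v_7(4116/37) = v_7(num) − v_7(den) = 3; compare against these criteria.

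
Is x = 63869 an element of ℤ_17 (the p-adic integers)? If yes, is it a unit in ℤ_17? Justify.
x ∈ ℤ_17 but not a unit; v_17(x) = 3 > 0

ℤ_17 = {x ∈ ℚ_17 : v_17(x) ≥ 0} and ℤ_17^× = {x ∈ ℤ_17 : v_17(x) = 0}. Here v_17(63869) = v_17(num) − v_17(den) = 3; compare against these criteria.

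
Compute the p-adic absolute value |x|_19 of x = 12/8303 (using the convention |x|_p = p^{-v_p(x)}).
|12/8303|_19 = 361

Step 1 — compute v_19(x) by factoring powers of 19 out of the numerator and denominator: v_19(12/8303) = -2. Step 2 — apply |x|_p = p^{-v_p(x)} = 19^{2} = 361.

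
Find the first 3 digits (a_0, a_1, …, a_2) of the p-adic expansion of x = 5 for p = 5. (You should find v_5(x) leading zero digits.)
(a_0, …, a_2) = (0, 1, 0)

v_5(5) = 1, so a_0 = ... = a_0 = 0. Factor out: x = 5^1 · u with u = 1 a unit in ℤ_5. Expand u iteratively via a_{v+i} = u_i mod 5, u_{i+1} = (u_i − a_{v+i})/5:
  u_0 = 1;  a_1 = 1;  u_1 = (u_0 − 1)/5 = 0
  u_1 = 0;  a_2 = 0;  u_2 = (u_1 − 0)/5 = 0
Digits: (0, 1, 0).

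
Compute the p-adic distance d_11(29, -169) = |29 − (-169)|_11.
d_11(29, -169) = 1/11

Step 1 — x − y = 29 − (-169) = 198. Step 2 — v_11(198) = 1 (factor: 198 = (11^1 · 18); the sign does not affect v_p). Step 3 — |x − y|_11 = 11^{-1} = 1/11.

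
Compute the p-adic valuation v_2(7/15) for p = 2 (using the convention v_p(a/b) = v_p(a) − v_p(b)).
v_2(7/15) = 0

Factor powers of 2 from the numerator and denominator of the reduced fraction: 7 = 2^0 · 7 and 15 = 2^0 · 15. Apply v_p(a/b) = v_p(a) − v_p(b): v_2(7/15) = 0 − 0 = 0.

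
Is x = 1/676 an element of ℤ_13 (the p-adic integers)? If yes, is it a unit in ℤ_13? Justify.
x ∉ ℤ_13 (v_13(x) = -2 < 0)

ℤ_13 = {x ∈ ℚ_13 : v_13(x) ≥ 0} and ℤ_13^× = {x ∈ ℤ_13 : v_13(x) = 0}. Here v_13(1/676) = v_13(num) − v_13(den) = -2; compare against these criteria.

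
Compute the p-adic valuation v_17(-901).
v_17(-901) = 1

v_17(n) is the largest exponent k such that 17^k divides n. Factor out: -901 = -17^1 · 53. (Sign doesn't affect v_p.) So v_17(-901) = 1.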